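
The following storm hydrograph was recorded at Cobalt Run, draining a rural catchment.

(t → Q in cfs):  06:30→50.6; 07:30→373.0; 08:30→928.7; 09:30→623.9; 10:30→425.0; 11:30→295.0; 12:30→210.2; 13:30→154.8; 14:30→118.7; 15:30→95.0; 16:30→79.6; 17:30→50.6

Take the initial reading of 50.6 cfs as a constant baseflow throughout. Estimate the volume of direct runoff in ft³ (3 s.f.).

Direct-runoff ordinates (Q − Q_b): 0.0, 322.4, 878.1, 573.3, 374.4, 244.4, 159.6, 104.2, 68.1, 44.4, 29.0, 0.0 cfs.
ΣQ_DR = 2798 cfs.
With Δt = 1 h = 3600 s, V = ΣQ_DR · Δt = 2798 × 3600 = 1.01 × 10^7 ft³.

V ≈ 1.01 × 10^7 ft³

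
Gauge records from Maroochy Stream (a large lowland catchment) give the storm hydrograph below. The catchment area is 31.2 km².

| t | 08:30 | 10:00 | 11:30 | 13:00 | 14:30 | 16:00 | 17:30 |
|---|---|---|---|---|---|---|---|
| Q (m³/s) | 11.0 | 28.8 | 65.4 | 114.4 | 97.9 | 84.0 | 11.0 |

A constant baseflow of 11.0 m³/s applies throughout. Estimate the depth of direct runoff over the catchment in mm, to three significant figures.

d ≈ 58.1 mm

Direct runoff: 0.0, 17.8, 54.4, 103.4, 86.9, 73.0, 0.0 m³/s; ΣQ_DR = 335.5 m³/s.
V = ΣQ_DR · Δt = 335.5 × 5400 s = 1.812 × 10^6 m³.
Over A = 31.2 km², depth = V / A = 58.1 mm.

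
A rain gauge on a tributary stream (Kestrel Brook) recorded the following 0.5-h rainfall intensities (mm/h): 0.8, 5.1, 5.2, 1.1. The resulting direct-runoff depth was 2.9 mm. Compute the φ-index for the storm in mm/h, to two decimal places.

φ ≈ 2.25 mm/h

Only the 2 blocks with intensity above φ contribute runoff: 5.1, 5.2 mm/h.
Σ(I−φ)·Δt = d  ⇒  (5.1+5.2 − 2φ)·0.5 = 2.9
φ = (10.30 − 2.9/0.5) / 2 = 2.25 mm/h.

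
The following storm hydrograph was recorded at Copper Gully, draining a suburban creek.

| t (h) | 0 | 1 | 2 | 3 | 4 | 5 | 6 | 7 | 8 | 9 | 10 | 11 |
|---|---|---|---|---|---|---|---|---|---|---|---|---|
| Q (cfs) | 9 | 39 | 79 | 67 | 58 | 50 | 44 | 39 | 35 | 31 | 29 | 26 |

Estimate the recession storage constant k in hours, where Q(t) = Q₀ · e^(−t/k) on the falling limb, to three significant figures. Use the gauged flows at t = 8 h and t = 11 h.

k ≈ 10.1 h

On the falling limb, Q drops from 35 to 26 cfs between t = 8 h and t = 11 h (Δt = 3 h).
k = −Δt / ln(Q₂/Q₁) = −3 / ln(26/35) = 10.1 h.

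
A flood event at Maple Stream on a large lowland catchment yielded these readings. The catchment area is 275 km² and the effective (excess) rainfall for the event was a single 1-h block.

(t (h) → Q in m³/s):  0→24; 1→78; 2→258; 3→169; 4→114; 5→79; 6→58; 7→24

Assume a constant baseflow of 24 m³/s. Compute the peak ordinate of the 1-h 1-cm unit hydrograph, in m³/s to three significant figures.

U_p ≈ 292 m³/s

Direct runoff: 0.0, 54.0, 234.0, 145.0, 90.0, 55.0, 34.0, 0.0 m³/s; ΣQ_DR = 612.0 m³/s, peak = 234.0 m³/s.
Runoff depth d = ΣQ_DR·Δt / A = 612.0 × 3600 / (275 km²) = 8.012 mm.
The 1-cm UH is the DRH scaled by (10 mm)/d, so U_p = 234.0 × 10/8.012 = 292 m³/s.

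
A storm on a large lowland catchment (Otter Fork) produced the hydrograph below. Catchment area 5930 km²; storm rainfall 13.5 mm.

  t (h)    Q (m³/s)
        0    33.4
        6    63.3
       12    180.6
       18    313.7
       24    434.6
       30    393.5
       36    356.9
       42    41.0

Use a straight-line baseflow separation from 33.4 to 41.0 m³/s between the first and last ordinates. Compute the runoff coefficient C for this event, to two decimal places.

C ≈ 0.41

ΣQ_DR = 1519 m³/s; V = ΣQ_DR·Δt = 3.282 × 10^7 m³.
Runoff depth d = V / A = 5.534 mm.
C = d / P = 5.534 / 13.5 = 0.41.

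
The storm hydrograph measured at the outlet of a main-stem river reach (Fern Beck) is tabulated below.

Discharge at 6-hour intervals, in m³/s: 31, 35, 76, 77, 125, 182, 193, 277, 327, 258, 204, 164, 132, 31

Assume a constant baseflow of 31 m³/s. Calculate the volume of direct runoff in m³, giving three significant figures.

Direct-runoff ordinates (Q − Q_b): 0.0, 4.0, 45.0, 46.0, 94.0, 151.0, 162.0, 246.0, 296.0, 227.0, 173.0, 133.0, 101.0, 0.0 m³/s.
ΣQ_DR = 1678 m³/s.
With Δt = 6 h = 21600 s, V = ΣQ_DR · Δt = 1678 × 21600 = 3.62 × 10^7 m³.

V ≈ 3.62 × 10^7 m³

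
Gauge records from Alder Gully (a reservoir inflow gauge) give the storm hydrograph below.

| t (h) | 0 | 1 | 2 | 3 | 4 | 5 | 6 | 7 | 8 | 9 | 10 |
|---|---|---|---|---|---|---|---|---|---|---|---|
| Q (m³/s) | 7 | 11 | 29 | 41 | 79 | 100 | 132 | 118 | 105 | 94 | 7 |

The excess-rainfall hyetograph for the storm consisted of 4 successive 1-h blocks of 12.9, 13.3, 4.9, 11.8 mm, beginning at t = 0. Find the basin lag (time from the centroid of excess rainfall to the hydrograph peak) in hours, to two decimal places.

Centroid of excess rainfall: t_c = Σ P_i·t̄_i / ΣP_i = 1.8636 h (block centres at 0.5, 1.5, 2.5, 3.5 h).
Hydrograph peak occurs at t = 6 h, so basin lag t_L = 6 − 1.8636 = 4.14 h.

t_L ≈ 4.14 h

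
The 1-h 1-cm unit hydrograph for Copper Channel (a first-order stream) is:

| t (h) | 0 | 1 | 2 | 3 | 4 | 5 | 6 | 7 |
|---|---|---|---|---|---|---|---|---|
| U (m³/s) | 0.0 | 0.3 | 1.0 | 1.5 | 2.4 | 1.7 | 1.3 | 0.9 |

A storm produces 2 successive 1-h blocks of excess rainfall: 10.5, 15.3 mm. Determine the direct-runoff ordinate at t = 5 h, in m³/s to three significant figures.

Q ≈ 5.46 m³/s

By discrete convolution, Q_j = Σ (P_i / 10 mm) · U_{j−i}.
At t = 5 h (j=5): Q = (10.5/10)·1.7 + (15.3/10)·2.4 = 5.46 m³/s.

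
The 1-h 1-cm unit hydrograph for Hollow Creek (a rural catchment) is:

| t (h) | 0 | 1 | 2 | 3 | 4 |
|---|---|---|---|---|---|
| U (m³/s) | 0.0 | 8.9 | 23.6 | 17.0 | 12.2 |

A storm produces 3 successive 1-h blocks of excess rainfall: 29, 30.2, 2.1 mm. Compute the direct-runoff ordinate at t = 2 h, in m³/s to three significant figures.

By discrete convolution, Q_j = Σ (P_i / 10 mm) · U_{j−i}.
At t = 2 h (j=2): Q = (29/10)·23.6 + (30.2/10)·8.9 + (2.1/10)·0.0 = 95.3 m³/s.

Q ≈ 95.3 m³/s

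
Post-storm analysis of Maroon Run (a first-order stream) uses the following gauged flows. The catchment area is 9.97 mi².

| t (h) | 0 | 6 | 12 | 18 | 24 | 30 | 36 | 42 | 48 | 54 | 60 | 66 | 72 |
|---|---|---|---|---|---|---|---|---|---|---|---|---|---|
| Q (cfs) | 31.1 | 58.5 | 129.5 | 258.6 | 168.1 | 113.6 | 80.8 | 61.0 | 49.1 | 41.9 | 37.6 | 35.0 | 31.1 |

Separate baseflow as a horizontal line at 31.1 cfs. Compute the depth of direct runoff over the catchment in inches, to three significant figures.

d ≈ 0.645 in

Direct runoff: 0.0, 27.4, 98.4, 227.5, 137.0, 82.5, 49.7, 29.9, 18.0, 10.8, 6.5, 3.9, 0.0 cfs; ΣQ_DR = 691.6 cfs.
V = ΣQ_DR · Δt = 691.6 × 21600 s = 1.494 × 10^7 ft³.
Over A = 9.97 mi², depth = V / A = 0.645 in.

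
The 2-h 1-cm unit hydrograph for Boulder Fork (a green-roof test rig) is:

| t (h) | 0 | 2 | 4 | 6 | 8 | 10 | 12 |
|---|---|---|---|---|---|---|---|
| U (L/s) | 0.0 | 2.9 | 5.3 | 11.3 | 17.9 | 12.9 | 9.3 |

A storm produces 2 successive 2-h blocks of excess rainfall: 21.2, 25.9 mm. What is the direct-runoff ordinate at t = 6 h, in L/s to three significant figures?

By discrete convolution, Q_j = Σ (P_i / 10 mm) · U_{j−i}.
At t = 6 h (j=3): Q = (21.2/10)·11.3 + (25.9/10)·5.3 = 37.7 L/s.

Q ≈ 37.7 L/s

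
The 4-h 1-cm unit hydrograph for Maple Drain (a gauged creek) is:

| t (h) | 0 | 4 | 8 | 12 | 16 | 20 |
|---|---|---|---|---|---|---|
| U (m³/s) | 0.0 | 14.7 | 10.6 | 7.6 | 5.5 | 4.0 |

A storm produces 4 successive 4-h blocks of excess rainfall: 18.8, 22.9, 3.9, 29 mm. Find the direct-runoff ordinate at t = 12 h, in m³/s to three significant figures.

By discrete convolution, Q_j = Σ (P_i / 10 mm) · U_{j−i}.
At t = 12 h (j=3): Q = (18.8/10)·7.6 + (22.9/10)·10.6 + (3.9/10)·14.7 + (29/10)·0.0 = 44.3 m³/s.

Q ≈ 44.3 m³/s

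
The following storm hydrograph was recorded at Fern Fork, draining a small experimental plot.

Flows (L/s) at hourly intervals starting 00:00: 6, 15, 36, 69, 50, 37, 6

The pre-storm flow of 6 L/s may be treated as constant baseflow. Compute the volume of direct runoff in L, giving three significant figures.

V ≈ 6.37 × 10^5 L

Direct-runoff ordinates (Q − Q_b): 0.0, 9.0, 30.0, 63.0, 44.0, 31.0, 0.0 L/s.
ΣQ_DR = 177.0 L/s.
With Δt = 1 h = 3600 s, V = ΣQ_DR · Δt = 177.0 × 3600 = 6.37 × 10^5 L.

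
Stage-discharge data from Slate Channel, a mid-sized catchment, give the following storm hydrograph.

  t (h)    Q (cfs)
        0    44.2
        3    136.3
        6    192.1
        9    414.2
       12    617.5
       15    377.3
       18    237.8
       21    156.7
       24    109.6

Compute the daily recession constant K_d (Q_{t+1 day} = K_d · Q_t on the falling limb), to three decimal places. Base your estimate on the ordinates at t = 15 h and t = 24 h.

K_d ≈ 0.037

Between t = 15 h and t = 24 h the flow falls from 377.3 to 109.6 cfs over 3×3 h = 9 h.
Per-interval ratio K = (109.6/377.3)^(1/3) = 0.6623; K_d = K^(24/3) = 0.037.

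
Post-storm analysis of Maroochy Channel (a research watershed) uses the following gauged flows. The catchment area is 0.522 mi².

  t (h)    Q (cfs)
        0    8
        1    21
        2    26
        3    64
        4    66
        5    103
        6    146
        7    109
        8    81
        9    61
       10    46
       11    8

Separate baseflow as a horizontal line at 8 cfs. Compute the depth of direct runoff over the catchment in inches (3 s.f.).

Direct runoff: 0.0, 13.0, 18.0, 56.0, 58.0, 95.0, 138.0, 101.0, 73.0, 53.0, 38.0, 0.0 cfs; ΣQ_DR = 643.0 cfs.
V = ΣQ_DR · Δt = 643.0 × 3600 s = 2.315 × 10^6 ft³.
Over A = 0.522 mi², depth = V / A = 1.91 in.

d ≈ 1.91 in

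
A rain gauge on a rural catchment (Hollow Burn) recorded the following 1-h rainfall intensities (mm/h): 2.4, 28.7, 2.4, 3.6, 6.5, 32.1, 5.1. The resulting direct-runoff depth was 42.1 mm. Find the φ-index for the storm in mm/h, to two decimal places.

φ ≈ 9.35 mm/h

Only the 2 blocks with intensity above φ contribute runoff: 28.7, 32.1 mm/h.
Σ(I−φ)·Δt = d  ⇒  (28.7+32.1 − 2φ)·1 = 42.1
φ = (60.80 − 42.1/1) / 2 = 9.35 mm/h.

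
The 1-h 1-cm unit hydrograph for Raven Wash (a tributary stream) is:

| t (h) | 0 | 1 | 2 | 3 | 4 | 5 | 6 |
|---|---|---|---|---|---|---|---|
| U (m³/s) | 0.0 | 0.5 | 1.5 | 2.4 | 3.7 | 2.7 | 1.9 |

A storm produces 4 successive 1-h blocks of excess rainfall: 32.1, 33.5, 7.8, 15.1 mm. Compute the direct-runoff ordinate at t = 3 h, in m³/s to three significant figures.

Q ≈ 13.1 m³/s

By discrete convolution, Q_j = Σ (P_i / 10 mm) · U_{j−i}.
At t = 3 h (j=3): Q = (32.1/10)·2.4 + (33.5/10)·1.5 + (7.8/10)·0.5 + (15.1/10)·0.0 = 13.1 m³/s.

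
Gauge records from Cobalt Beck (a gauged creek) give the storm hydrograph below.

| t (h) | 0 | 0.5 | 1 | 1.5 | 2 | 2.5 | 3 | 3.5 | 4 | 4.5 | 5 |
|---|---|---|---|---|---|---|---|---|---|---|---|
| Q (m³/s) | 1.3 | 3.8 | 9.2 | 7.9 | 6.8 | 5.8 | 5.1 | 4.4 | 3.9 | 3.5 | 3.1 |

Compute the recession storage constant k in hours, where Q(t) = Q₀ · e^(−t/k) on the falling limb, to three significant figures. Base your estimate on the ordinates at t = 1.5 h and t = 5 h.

On the falling limb, Q drops from 7.9 to 3.1 m³/s between t = 1.5 h and t = 5 h (Δt = 3.5 h).
k = −Δt / ln(Q₂/Q₁) = −3.5 / ln(3.1/7.9) = 3.74 h.

k ≈ 3.74 h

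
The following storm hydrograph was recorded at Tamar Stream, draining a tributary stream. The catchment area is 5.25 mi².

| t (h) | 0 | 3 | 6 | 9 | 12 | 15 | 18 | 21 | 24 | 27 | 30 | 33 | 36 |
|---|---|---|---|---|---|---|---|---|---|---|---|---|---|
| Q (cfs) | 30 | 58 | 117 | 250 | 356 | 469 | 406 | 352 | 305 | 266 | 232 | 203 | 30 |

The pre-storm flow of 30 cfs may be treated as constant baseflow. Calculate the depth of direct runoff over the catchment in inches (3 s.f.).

d ≈ 2.38 in

Direct runoff: 0.0, 28.0, 87.0, 220.0, 326.0, 439.0, 376.0, 322.0, 275.0, 236.0, 202.0, 173.0, 0.0 cfs; ΣQ_DR = 2684 cfs.
V = ΣQ_DR · Δt = 2684 × 10800 s = 2.899 × 10^7 ft³.
Over A = 5.25 mi², depth = V / A = 2.38 in.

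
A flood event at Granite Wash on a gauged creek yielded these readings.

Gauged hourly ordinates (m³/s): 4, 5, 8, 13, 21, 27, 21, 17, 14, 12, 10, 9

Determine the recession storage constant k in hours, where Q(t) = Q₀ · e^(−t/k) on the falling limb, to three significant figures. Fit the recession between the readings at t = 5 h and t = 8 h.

k ≈ 4.57 h

On the falling limb, Q drops from 27 to 14 m³/s between t = 5 h and t = 8 h (Δt = 3 h).
k = −Δt / ln(Q₂/Q₁) = −3 / ln(14/27) = 4.57 h.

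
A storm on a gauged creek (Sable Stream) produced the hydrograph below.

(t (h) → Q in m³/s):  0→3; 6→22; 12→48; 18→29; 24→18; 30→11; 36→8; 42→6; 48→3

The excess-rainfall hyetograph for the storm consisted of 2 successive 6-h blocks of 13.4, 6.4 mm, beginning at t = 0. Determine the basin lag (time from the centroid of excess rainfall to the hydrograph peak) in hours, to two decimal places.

t_L ≈ 7.06 h

Centroid of excess rainfall: t_c = Σ P_i·t̄_i / ΣP_i = 4.9394 h (block centres at 3, 9 h).
Hydrograph peak occurs at t = 12 h, so basin lag t_L = 12 − 4.9394 = 7.06 h.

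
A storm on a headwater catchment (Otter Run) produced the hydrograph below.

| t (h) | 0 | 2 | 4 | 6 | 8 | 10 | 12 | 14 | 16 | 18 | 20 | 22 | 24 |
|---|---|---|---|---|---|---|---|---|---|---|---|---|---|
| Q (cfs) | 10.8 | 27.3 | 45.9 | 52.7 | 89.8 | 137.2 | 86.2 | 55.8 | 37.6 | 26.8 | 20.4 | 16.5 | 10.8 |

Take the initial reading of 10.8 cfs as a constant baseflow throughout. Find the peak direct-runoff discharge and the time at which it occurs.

Subtracting baseflow gives direct-runoff ordinates: 0.0, 16.5, 35.1, 41.9, 79.0, 126.4, 75.4, 45.0, 26.8, 16.0, 9.6, 5.7, 0.0 cfs.
The maximum is 126.4 cfs, occurring at the reading for t = 10 h.

Q_p = 126.4 cfs at t = 10 h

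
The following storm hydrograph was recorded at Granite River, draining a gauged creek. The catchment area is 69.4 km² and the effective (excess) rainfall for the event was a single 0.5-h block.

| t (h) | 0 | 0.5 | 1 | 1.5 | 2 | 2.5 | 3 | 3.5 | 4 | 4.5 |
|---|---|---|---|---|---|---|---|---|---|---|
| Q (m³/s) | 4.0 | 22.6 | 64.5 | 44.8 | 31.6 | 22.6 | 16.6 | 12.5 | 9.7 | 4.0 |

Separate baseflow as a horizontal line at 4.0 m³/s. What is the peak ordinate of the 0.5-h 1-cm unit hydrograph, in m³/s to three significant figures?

U_p ≈ 121 m³/s

Direct runoff: 0.0, 18.6, 60.5, 40.8, 27.6, 18.6, 12.6, 8.5, 5.7, 0.0 m³/s; ΣQ_DR = 192.9 m³/s, peak = 60.5 m³/s.
Runoff depth d = ΣQ_DR·Δt / A = 192.9 × 1800 / (69.4 km²) = 5.003 mm.
The 1-cm UH is the DRH scaled by (10 mm)/d, so U_p = 60.5 × 10/5.003 = 121 m³/s.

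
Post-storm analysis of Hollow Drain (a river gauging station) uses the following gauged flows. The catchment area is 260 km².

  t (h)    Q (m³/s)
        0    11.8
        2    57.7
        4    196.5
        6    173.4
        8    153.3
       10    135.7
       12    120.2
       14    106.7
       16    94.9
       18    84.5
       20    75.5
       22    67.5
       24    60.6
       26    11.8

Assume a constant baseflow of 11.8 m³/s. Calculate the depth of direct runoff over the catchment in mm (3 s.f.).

d ≈ 32.8 mm

Direct runoff: 0.0, 45.9, 184.7, 161.6, 141.5, 123.9, 108.4, 94.9, 83.1, 72.7, 63.7, 55.7, 48.8, 0.0 m³/s; ΣQ_DR = 1185 m³/s.
V = ΣQ_DR · Δt = 1185 × 7200 s = 8.531 × 10^6 m³.
Over A = 260 km², depth = V / A = 32.8 mm.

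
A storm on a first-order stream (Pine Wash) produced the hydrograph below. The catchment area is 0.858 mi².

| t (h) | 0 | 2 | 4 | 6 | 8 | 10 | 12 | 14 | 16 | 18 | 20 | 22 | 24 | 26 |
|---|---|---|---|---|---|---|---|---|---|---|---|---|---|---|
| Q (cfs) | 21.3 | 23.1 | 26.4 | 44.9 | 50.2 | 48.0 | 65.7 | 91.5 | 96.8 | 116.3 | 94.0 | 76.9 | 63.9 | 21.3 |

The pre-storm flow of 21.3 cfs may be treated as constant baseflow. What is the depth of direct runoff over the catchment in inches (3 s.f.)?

d ≈ 1.96 in

Direct runoff: 0.0, 1.8, 5.1, 23.6, 28.9, 26.7, 44.4, 70.2, 75.5, 95.0, 72.7, 55.6, 42.6, 0.0 cfs; ΣQ_DR = 542.1 cfs.
V = ΣQ_DR · Δt = 542.1 × 7200 s = 3.903 × 10^6 ft³.
Over A = 0.858 mi², depth = V / A = 1.96 in.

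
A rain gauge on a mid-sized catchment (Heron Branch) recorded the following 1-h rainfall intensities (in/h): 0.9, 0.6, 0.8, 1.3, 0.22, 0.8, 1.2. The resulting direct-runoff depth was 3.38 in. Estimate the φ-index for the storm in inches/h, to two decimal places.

Only the 6 blocks with intensity above φ contribute runoff: 0.9, 0.6, 0.8, 1.3, 0.8, 1.2 in/h.
Σ(I−φ)·Δt = d  ⇒  (0.9+0.6+0.8+1.3+0.8+1.2 − 6φ)·1 = 3.38
φ = (5.600 − 3.38/1) / 6 = 0.37 in/h.

φ ≈ 0.37 in/h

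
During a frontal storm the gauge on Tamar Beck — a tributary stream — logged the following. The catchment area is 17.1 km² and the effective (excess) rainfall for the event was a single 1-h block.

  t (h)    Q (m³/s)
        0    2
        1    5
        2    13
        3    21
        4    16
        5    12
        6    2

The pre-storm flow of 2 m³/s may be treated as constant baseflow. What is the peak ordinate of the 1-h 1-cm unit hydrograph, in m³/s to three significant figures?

U_p ≈ 15.8 m³/s

Direct runoff: 0.0, 3.0, 11.0, 19.0, 14.0, 10.0, 0.0 m³/s; ΣQ_DR = 57.00 m³/s, peak = 19.0 m³/s.
Runoff depth d = ΣQ_DR·Δt / A = 57.00 × 3600 / (17.1 km²) = 12.00 mm.
The 1-cm UH is the DRH scaled by (10 mm)/d, so U_p = 19.0 × 10/12.00 = 15.8 m³/s.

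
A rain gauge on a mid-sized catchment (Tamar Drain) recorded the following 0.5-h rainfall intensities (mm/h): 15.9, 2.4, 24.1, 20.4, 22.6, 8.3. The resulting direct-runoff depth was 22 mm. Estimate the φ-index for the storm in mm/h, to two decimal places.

φ ≈ 9.75 mm/h

Only the 4 blocks with intensity above φ contribute runoff: 15.9, 24.1, 20.4, 22.6 mm/h.
Σ(I−φ)·Δt = d  ⇒  (15.9+24.1+20.4+22.6 − 4φ)·0.5 = 22
φ = (83.00 − 22/0.5) / 4 = 9.75 mm/h.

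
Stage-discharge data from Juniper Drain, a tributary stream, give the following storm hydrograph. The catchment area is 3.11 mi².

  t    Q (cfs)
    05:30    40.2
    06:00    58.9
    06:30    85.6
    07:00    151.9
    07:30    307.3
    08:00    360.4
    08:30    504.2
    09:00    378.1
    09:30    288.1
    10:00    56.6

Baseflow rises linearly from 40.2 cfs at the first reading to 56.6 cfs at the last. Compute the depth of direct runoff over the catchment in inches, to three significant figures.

d ≈ 0.435 in

Direct runoff: 0.00, 16.88, 41.76, 106.23, 259.81, 311.09, 453.07, 325.14, 233.32, 0.00 cfs; ΣQ_DR = 1747 cfs.
V = ΣQ_DR · Δt = 1747 × 1800 s = 3.145 × 10^6 ft³.
Over A = 3.11 mi², depth = V / A = 0.435 in.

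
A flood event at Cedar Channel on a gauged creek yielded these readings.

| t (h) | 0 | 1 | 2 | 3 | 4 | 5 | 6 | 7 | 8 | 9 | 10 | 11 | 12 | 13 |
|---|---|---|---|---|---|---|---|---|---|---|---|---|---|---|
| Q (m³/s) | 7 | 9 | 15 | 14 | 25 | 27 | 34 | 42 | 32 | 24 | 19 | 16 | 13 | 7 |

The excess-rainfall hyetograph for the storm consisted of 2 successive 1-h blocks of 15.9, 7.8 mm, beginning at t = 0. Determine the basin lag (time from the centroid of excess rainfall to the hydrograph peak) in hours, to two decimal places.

Centroid of excess rainfall: t_c = Σ P_i·t̄_i / ΣP_i = 0.8291 h (block centres at 0.5, 1.5 h).
Hydrograph peak occurs at t = 7 h, so basin lag t_L = 7 − 0.8291 = 6.17 h.

t_L ≈ 6.17 h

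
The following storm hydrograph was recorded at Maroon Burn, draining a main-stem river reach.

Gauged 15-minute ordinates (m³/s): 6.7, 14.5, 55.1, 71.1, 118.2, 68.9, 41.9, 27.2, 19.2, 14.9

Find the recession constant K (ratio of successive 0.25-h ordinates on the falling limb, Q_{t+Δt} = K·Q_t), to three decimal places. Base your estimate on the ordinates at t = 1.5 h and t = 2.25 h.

K ≈ 0.708

Using the recession-limb readings at t = 1.5 h and t = 2.25 h: Q falls from 41.9 to 14.9 m³/s over 3 intervals.
K = (Q₂/Q₁)^(1/3) = (14.9/41.9)^(1/3) = 0.708.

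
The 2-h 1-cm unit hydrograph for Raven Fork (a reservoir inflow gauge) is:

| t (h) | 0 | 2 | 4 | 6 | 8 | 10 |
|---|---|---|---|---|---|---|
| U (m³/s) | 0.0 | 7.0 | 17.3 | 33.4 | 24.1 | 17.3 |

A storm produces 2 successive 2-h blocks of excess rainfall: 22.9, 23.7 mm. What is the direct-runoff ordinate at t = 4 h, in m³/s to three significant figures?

Q ≈ 56.2 m³/s

By discrete convolution, Q_j = Σ (P_i / 10 mm) · U_{j−i}.
At t = 4 h (j=2): Q = (22.9/10)·17.3 + (23.7/10)·7.0 = 56.2 m³/s.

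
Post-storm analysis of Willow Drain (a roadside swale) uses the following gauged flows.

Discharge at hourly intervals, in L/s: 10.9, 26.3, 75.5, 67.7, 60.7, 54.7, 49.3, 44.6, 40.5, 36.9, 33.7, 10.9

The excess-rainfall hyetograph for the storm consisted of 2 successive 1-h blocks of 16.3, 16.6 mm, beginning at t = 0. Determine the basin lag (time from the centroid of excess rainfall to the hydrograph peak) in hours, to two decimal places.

t_L ≈ 1.00 h

Centroid of excess rainfall: t_c = Σ P_i·t̄_i / ΣP_i = 1.0046 h (block centres at 0.5, 1.5 h).
Hydrograph peak occurs at t = 2 h, so basin lag t_L = 2 − 1.0046 = 1.00 h.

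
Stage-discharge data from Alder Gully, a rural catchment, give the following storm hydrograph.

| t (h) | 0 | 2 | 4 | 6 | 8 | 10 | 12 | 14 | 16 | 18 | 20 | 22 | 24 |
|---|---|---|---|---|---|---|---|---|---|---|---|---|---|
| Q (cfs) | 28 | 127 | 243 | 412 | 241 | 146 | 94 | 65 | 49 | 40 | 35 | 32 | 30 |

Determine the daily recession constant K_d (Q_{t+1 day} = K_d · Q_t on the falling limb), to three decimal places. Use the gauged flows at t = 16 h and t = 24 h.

K_d ≈ 0.229

Between t = 16 h and t = 24 h the flow falls from 49 to 30 cfs over 4×2 h = 8 h.
Per-interval ratio K = (30/49)^(1/4) = 0.8846; K_d = K^(24/2) = 0.229.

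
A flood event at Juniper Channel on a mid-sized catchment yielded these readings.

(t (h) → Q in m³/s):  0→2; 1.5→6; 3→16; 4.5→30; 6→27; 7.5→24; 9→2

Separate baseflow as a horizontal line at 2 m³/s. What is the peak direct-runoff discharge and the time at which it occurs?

Q_p = 28.0 m³/s at t = 4.5 h

Subtracting baseflow gives direct-runoff ordinates: 0.0, 4.0, 14.0, 28.0, 25.0, 22.0, 0.0 m³/s.
The maximum is 28.0 m³/s, occurring at the reading for t = 4.5 h.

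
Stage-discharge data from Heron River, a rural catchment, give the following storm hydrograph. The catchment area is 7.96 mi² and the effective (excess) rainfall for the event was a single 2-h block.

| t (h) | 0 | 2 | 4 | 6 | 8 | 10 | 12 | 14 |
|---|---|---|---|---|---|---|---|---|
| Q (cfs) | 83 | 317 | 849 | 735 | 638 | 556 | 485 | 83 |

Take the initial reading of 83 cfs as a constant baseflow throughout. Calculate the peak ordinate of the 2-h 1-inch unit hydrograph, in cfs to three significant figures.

Direct runoff: 0.0, 234.0, 766.0, 652.0, 555.0, 473.0, 402.0, 0.0 cfs; ΣQ_DR = 3082 cfs, peak = 766.0 cfs.
Runoff depth d = ΣQ_DR·Δt / A = 3082 × 7200 / (7.96 mi²) = 1.200 in.
The 1-inch UH is the DRH scaled by (1 in)/d, so U_p = 766.0 × 1/1.200 = 638 cfs.

U_p ≈ 638 cfs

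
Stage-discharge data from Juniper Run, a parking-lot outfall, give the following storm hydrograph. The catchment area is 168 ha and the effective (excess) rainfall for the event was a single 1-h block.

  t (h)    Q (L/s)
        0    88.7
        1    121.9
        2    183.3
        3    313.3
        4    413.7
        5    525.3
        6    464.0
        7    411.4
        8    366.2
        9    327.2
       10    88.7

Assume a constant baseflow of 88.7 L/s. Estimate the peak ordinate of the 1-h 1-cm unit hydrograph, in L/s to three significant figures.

Direct runoff: 0.0, 33.2, 94.6, 224.6, 325.0, 436.6, 375.3, 322.7, 277.5, 238.5, 0.0 L/s; ΣQ_DR = 2328 L/s, peak = 436.6 L/s.
Runoff depth d = ΣQ_DR·Δt / A = 2328 × 3600 / (168 ha) = 4.989 mm.
The 1-cm UH is the DRH scaled by (10 mm)/d, so U_p = 436.6 × 10/4.989 = 875 L/s.

U_p ≈ 875 L/s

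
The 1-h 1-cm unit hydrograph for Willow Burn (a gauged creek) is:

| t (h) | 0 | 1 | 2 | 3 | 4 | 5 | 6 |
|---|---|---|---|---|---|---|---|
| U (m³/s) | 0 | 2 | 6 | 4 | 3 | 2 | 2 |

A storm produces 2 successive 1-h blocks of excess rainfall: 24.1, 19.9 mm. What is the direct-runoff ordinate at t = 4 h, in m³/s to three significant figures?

Q ≈ 15.2 m³/s

By discrete convolution, Q_j = Σ (P_i / 10 mm) · U_{j−i}.
At t = 4 h (j=4): Q = (24.1/10)·3 + (19.9/10)·4 = 15.2 m³/s.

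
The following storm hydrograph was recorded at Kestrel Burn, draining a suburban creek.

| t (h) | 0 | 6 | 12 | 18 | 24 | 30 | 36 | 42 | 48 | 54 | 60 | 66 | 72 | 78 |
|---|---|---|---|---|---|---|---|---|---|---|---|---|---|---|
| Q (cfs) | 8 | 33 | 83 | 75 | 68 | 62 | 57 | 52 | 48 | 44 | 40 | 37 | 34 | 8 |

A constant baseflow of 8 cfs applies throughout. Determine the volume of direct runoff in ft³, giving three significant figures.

Direct-runoff ordinates (Q − Q_b): 0.0, 25.0, 75.0, 67.0, 60.0, 54.0, 49.0, 44.0, 40.0, 36.0, 32.0, 29.0, 26.0, 0.0 cfs.
ΣQ_DR = 537.0 cfs.
With Δt = 6 h = 21600 s, V = ΣQ_DR · Δt = 537.0 × 21600 = 1.16 × 10^7 ft³.

V ≈ 1.16 × 10^7 ft³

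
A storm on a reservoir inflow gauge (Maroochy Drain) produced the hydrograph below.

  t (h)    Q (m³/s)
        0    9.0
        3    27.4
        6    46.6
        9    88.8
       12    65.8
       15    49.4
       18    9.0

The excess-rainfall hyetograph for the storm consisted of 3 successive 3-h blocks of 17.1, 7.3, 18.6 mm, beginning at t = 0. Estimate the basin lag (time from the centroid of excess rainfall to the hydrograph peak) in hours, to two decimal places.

Centroid of excess rainfall: t_c = Σ P_i·t̄_i / ΣP_i = 4.6047 h (block centres at 1.5, 4.5, 7.5 h).
Hydrograph peak occurs at t = 9 h, so basin lag t_L = 9 − 4.6047 = 4.40 h.

t_L ≈ 4.40 h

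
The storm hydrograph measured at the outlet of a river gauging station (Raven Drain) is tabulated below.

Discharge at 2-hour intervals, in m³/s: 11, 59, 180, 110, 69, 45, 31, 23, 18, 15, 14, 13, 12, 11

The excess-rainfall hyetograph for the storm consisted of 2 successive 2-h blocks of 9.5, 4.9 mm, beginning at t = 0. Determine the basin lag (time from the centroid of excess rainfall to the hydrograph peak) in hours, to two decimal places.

t_L ≈ 2.32 h

Centroid of excess rainfall: t_c = Σ P_i·t̄_i / ΣP_i = 1.6806 h (block centres at 1, 3 h).
Hydrograph peak occurs at t = 4 h, so basin lag t_L = 4 − 1.6806 = 2.32 h.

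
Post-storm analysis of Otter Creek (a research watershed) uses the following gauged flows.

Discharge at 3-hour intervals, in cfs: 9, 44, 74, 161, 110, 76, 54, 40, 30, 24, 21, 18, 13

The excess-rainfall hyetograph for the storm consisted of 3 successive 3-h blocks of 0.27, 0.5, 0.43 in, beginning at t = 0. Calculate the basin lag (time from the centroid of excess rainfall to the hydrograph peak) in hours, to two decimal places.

t_L ≈ 4.10 h

Centroid of excess rainfall: t_c = Σ P_i·t̄_i / ΣP_i = 4.9000 h (block centres at 1.5, 4.5, 7.5 h).
Hydrograph peak occurs at t = 9 h, so basin lag t_L = 9 − 4.9000 = 4.10 h.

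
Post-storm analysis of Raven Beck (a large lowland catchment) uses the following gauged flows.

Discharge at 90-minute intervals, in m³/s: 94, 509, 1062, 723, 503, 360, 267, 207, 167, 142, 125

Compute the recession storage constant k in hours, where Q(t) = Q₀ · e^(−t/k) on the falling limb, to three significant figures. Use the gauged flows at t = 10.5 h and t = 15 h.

k ≈ 8.92 h

On the falling limb, Q drops from 207 to 125 m³/s between t = 10.5 h and t = 15 h (Δt = 4.5 h).
k = −Δt / ln(Q₂/Q₁) = −4.5 / ln(125/207) = 8.92 h.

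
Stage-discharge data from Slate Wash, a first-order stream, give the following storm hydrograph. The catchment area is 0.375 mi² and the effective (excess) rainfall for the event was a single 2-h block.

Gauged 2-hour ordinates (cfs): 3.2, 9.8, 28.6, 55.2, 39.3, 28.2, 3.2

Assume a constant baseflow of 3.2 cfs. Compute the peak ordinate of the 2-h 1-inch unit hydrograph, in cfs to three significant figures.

U_p ≈ 43.4 cfs

Direct runoff: 0.0, 6.6, 25.4, 52.0, 36.1, 25.0, 0.0 cfs; ΣQ_DR = 145.1 cfs, peak = 52.0 cfs.
Runoff depth d = ΣQ_DR·Δt / A = 145.1 × 7200 / (0.375 mi²) = 1.199 in.
The 1-inch UH is the DRH scaled by (1 in)/d, so U_p = 52.0 × 1/1.199 = 43.4 cfs.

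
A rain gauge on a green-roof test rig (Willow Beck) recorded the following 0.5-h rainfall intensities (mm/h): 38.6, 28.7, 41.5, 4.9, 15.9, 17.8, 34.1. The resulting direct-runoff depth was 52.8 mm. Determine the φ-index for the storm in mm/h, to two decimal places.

Only the 6 blocks with intensity above φ contribute runoff: 38.6, 28.7, 41.5, 15.9, 17.8, 34.1 mm/h.
Σ(I−φ)·Δt = d  ⇒  (38.6+28.7+41.5+15.9+17.8+34.1 − 6φ)·0.5 = 52.8
φ = (176.6 − 52.8/0.5) / 6 = 11.83 mm/h.

φ ≈ 11.83 mm/h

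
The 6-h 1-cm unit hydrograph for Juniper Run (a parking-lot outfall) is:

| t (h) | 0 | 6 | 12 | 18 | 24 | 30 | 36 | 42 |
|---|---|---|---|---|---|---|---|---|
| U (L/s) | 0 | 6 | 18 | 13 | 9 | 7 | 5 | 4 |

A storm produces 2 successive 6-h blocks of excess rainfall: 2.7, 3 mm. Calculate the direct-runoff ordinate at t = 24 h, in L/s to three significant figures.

By discrete convolution, Q_j = Σ (P_i / 10 mm) · U_{j−i}.
At t = 24 h (j=4): Q = (2.7/10)·9 + (3/10)·13 = 6.33 L/s.

Q ≈ 6.33 L/s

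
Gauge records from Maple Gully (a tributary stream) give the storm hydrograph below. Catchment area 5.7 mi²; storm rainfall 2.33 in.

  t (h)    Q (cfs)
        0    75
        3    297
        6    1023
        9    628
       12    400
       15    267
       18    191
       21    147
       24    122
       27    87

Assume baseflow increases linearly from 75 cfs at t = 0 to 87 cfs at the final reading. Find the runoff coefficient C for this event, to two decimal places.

C ≈ 0.85

ΣQ_DR = 2427 cfs; V = ΣQ_DR·Δt = 2.621 × 10^7 ft³.
Runoff depth d = V / A = 1.979 in.
C = d / P = 1.979 / 2.33 = 0.85.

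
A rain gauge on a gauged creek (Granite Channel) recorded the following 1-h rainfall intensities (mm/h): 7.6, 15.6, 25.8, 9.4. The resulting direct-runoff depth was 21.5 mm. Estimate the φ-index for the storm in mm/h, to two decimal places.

φ ≈ 9.95 mm/h

Only the 2 blocks with intensity above φ contribute runoff: 15.6, 25.8 mm/h.
Σ(I−φ)·Δt = d  ⇒  (15.6+25.8 − 2φ)·1 = 21.5
φ = (41.40 − 21.5/1) / 2 = 9.95 mm/h.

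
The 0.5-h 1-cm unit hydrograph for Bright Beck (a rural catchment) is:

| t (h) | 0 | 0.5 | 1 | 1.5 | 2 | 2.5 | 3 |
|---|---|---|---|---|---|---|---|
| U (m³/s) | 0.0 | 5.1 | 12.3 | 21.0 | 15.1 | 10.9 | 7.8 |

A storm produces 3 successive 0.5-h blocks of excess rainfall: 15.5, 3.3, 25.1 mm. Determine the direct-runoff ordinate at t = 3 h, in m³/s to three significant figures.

Q ≈ 53.6 m³/s

By discrete convolution, Q_j = Σ (P_i / 10 mm) · U_{j−i}.
At t = 3 h (j=6): Q = (15.5/10)·7.8 + (3.3/10)·10.9 + (25.1/10)·15.1 = 53.6 m³/s.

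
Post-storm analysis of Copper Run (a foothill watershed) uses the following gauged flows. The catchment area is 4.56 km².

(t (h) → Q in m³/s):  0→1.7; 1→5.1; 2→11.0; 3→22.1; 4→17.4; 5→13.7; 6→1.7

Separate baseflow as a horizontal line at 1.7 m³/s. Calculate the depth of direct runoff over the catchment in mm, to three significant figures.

d ≈ 48.0 mm

Direct runoff: 0.0, 3.4, 9.3, 20.4, 15.7, 12.0, 0.0 m³/s; ΣQ_DR = 60.80 m³/s.
V = ΣQ_DR · Δt = 60.80 × 3600 s = 2.189 × 10^5 m³.
Over A = 4.56 km², depth = V / A = 48.0 mm.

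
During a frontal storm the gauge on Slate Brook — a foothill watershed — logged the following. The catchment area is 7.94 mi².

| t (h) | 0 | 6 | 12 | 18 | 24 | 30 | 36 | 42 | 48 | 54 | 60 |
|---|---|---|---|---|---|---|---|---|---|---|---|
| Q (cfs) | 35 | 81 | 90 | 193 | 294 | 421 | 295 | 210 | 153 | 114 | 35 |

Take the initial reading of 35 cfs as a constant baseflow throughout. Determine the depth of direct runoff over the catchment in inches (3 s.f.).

Direct runoff: 0.0, 46.0, 55.0, 158.0, 259.0, 386.0, 260.0, 175.0, 118.0, 79.0, 0.0 cfs; ΣQ_DR = 1536 cfs.
V = ΣQ_DR · Δt = 1536 × 21600 s = 3.318 × 10^7 ft³.
Over A = 7.94 mi², depth = V / A = 1.80 in.

d ≈ 1.80 in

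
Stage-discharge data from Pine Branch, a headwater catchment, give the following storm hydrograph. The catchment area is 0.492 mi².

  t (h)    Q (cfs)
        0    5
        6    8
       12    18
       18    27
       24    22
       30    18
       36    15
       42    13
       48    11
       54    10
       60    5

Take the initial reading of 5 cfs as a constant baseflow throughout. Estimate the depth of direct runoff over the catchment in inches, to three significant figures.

d ≈ 1.83 in

Direct runoff: 0.0, 3.0, 13.0, 22.0, 17.0, 13.0, 10.0, 8.0, 6.0, 5.0, 0.0 cfs; ΣQ_DR = 97.00 cfs.
V = ΣQ_DR · Δt = 97.00 × 21600 s = 2.095 × 10^6 ft³.
Over A = 0.492 mi², depth = V / A = 1.83 in.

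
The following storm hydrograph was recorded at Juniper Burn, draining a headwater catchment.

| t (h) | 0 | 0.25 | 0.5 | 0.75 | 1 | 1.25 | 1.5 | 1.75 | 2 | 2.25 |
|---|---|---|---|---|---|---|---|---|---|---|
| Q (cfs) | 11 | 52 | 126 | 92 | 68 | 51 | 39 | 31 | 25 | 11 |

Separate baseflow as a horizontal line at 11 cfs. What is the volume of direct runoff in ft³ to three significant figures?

Direct-runoff ordinates (Q − Q_b): 0.0, 41.0, 115.0, 81.0, 57.0, 40.0, 28.0, 20.0, 14.0, 0.0 cfs.
ΣQ_DR = 396.0 cfs.
With Δt = 0.25 h = 900 s, V = ΣQ_DR · Δt = 396.0 × 900 = 3.56 × 10^5 ft³.

V ≈ 3.56 × 10^5 ft³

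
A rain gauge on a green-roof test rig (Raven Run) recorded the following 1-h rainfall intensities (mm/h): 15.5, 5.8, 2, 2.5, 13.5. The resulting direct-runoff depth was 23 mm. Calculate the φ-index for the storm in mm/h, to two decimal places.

Only the 3 blocks with intensity above φ contribute runoff: 15.5, 5.8, 13.5 mm/h.
Σ(I−φ)·Δt = d  ⇒  (15.5+5.8+13.5 − 3φ)·1 = 23
φ = (34.80 − 23/1) / 3 = 3.93 mm/h.

φ ≈ 3.93 mm/h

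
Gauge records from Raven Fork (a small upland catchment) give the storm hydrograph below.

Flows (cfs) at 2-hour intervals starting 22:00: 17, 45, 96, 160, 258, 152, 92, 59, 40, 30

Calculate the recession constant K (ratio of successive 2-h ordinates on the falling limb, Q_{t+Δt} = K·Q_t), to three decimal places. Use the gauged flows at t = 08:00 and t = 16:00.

K ≈ 0.667

Using the recession-limb readings at t = 08:00 and t = 16:00: Q falls from 152 to 30 cfs over 4 intervals.
K = (Q₂/Q₁)^(1/4) = (30/152)^(1/4) = 0.667.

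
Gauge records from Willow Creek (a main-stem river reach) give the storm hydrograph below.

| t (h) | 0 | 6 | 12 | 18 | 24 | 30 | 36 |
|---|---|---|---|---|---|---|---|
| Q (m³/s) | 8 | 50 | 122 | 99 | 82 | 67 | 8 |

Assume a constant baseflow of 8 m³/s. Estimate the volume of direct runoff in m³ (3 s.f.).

V ≈ 8.21 × 10^6 m³

Direct-runoff ordinates (Q − Q_b): 0.0, 42.0, 114.0, 91.0, 74.0, 59.0, 0.0 m³/s.
ΣQ_DR = 380.0 m³/s.
With Δt = 6 h = 21600 s, V = ΣQ_DR · Δt = 380.0 × 21600 = 8.21 × 10^6 m³.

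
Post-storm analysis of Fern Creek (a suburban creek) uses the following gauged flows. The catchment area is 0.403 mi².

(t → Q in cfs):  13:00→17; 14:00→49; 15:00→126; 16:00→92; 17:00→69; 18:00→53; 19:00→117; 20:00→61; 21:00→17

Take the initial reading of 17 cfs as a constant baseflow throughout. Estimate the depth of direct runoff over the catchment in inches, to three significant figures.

Direct runoff: 0.0, 32.0, 109.0, 75.0, 52.0, 36.0, 100.0, 44.0, 0.0 cfs; ΣQ_DR = 448.0 cfs.
V = ΣQ_DR · Δt = 448.0 × 3600 s = 1.613 × 10^6 ft³.
Over A = 0.403 mi², depth = V / A = 1.72 in.

d ≈ 1.72 in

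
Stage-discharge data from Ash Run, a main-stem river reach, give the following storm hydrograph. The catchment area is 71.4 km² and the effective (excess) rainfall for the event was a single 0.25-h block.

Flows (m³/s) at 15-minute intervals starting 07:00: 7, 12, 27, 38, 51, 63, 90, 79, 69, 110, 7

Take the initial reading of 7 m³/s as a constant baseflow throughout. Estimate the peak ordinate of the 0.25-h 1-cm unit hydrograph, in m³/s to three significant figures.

U_p ≈ 172 m³/s

Direct runoff: 0.0, 5.0, 20.0, 31.0, 44.0, 56.0, 83.0, 72.0, 62.0, 103.0, 0.0 m³/s; ΣQ_DR = 476.0 m³/s, peak = 103.0 m³/s.
Runoff depth d = ΣQ_DR·Δt / A = 476.0 × 900 / (71.4 km²) = 6.000 mm.
The 1-cm UH is the DRH scaled by (10 mm)/d, so U_p = 103.0 × 10/6.000 = 172 m³/s.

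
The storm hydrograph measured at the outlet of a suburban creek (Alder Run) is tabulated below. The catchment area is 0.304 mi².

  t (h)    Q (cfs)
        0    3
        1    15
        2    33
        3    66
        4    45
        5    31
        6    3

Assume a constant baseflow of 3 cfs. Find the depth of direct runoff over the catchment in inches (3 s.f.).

Direct runoff: 0.0, 12.0, 30.0, 63.0, 42.0, 28.0, 0.0 cfs; ΣQ_DR = 175.0 cfs.
V = ΣQ_DR · Δt = 175.0 × 3600 s = 6.300 × 10^5 ft³.
Over A = 0.304 mi², depth = V / A = 0.892 in.

d ≈ 0.892 in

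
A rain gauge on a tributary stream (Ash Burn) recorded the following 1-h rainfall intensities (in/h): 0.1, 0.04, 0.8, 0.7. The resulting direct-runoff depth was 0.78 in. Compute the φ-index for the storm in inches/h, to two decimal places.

Only the 2 blocks with intensity above φ contribute runoff: 0.8, 0.7 in/h.
Σ(I−φ)·Δt = d  ⇒  (0.8+0.7 − 2φ)·1 = 0.78
φ = (1.500 − 0.78/1) / 2 = 0.36 in/h.

φ ≈ 0.36 in/h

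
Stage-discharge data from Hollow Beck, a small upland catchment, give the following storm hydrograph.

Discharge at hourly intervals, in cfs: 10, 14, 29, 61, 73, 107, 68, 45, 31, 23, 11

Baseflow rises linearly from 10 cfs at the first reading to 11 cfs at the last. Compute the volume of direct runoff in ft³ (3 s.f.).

Direct-runoff ordinates (Q − Q_b): 0.00, 3.90, 18.80, 50.70, 62.60, 96.50, 57.40, 34.30, 20.20, 12.10, 0.00 cfs.
ΣQ_DR = 356.5 cfs.
With Δt = 1 h = 3600 s, V = ΣQ_DR · Δt = 356.5 × 3600 = 1.28 × 10^6 ft³.

V ≈ 1.28 × 10^6 ft³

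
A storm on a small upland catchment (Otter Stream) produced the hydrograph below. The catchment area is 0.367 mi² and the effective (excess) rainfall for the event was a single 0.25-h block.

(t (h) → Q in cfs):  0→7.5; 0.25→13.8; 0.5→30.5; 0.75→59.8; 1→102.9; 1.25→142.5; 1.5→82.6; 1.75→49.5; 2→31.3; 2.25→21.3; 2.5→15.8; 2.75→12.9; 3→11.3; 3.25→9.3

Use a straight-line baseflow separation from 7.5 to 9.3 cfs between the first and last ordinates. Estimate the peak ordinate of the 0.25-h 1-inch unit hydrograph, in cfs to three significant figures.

Direct runoff: 0.00, 6.16, 22.72, 51.88, 94.85, 134.31, 74.27, 41.03, 22.69, 12.55, 6.92, 3.88, 2.14, 0.00 cfs; ΣQ_DR = 473.4 cfs, peak = 134.31 cfs.
Runoff depth d = ΣQ_DR·Δt / A = 473.4 × 900 / (0.367 mi²) = 0.4997 in.
The 1-inch UH is the DRH scaled by (1 in)/d, so U_p = 134.31 × 1/0.4997 = 269 cfs.

U_p ≈ 269 cfs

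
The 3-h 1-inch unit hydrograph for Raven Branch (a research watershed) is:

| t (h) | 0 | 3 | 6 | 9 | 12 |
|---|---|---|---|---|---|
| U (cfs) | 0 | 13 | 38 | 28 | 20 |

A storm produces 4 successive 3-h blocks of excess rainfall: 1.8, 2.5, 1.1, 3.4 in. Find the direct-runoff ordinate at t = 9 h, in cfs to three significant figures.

Q ≈ 160 cfs

By discrete convolution, Q_j = Σ (P_i / 1 in) · U_{j−i}.
At t = 9 h (j=3): Q = (1.8/1)·28 + (2.5/1)·38 + (1.1/1)·13 + (3.4/1)·0 = 160 cfs.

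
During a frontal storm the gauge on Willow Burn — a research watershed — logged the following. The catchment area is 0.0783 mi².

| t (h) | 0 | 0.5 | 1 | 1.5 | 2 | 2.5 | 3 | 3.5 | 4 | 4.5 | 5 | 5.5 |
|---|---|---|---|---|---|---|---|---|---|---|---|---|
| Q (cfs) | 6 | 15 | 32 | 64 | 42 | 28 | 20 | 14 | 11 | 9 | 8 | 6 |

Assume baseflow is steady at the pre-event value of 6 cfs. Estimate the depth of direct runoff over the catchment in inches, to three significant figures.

Direct runoff: 0.0, 9.0, 26.0, 58.0, 36.0, 22.0, 14.0, 8.0, 5.0, 3.0, 2.0, 0.0 cfs; ΣQ_DR = 183.0 cfs.
V = ΣQ_DR · Δt = 183.0 × 1800 s = 3.294 × 10^5 ft³.
Over A = 0.0783 mi², depth = V / A = 1.81 in.

d ≈ 1.81 in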